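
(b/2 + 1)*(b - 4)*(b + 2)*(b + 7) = b^4/2 + 7*b^3/2 - 6*b^2 - 50*b - 56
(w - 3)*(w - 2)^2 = w^3 - 7*w^2 + 16*w - 12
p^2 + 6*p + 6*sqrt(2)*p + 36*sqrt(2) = (p + 6)*(p + 6*sqrt(2))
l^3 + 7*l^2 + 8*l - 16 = (l - 1)*(l + 4)^2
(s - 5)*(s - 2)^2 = s^3 - 9*s^2 + 24*s - 20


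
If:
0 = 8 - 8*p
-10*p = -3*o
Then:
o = 10/3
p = 1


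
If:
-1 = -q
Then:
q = 1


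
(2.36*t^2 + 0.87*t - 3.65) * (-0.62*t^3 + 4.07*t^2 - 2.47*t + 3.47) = -1.4632*t^5 + 9.0658*t^4 - 0.0253000000000001*t^3 - 8.8152*t^2 + 12.0344*t - 12.6655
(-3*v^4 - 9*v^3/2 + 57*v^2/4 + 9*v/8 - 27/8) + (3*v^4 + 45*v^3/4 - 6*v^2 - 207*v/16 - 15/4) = 27*v^3/4 + 33*v^2/4 - 189*v/16 - 57/8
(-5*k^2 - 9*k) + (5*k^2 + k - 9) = -8*k - 9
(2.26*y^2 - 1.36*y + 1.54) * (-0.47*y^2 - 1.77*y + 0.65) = -1.0622*y^4 - 3.361*y^3 + 3.1524*y^2 - 3.6098*y + 1.001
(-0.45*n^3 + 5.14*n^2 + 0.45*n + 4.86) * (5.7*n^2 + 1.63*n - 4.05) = -2.565*n^5 + 28.5645*n^4 + 12.7657*n^3 + 7.6185*n^2 + 6.0993*n - 19.683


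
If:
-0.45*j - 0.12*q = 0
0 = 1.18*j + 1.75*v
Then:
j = -1.48305084745763*v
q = 5.5614406779661*v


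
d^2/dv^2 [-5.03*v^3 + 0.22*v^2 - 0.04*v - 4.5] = 0.44 - 30.18*v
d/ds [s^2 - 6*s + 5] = 2*s - 6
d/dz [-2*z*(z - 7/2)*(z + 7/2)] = 49/2 - 6*z^2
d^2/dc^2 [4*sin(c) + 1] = -4*sin(c)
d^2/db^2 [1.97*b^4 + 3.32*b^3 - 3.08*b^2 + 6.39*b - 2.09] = 23.64*b^2 + 19.92*b - 6.16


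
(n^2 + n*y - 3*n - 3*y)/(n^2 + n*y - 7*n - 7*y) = (n - 3)/(n - 7)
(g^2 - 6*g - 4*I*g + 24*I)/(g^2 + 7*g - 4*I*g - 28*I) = (g - 6)/(g + 7)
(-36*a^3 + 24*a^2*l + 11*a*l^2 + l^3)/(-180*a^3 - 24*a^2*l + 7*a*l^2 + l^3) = (a - l)/(5*a - l)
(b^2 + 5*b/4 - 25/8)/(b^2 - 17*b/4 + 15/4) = (b + 5/2)/(b - 3)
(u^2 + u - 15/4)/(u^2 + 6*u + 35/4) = (2*u - 3)/(2*u + 7)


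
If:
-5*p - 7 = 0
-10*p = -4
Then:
No Solution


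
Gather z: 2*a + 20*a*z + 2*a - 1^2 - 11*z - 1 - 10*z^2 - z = 4*a - 10*z^2 + z*(20*a - 12) - 2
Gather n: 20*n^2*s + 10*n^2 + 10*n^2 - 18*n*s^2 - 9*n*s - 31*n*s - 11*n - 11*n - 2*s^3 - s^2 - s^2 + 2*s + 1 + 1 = n^2*(20*s + 20) + n*(-18*s^2 - 40*s - 22) - 2*s^3 - 2*s^2 + 2*s + 2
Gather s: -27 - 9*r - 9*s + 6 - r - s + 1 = -10*r - 10*s - 20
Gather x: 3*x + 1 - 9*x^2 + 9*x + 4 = -9*x^2 + 12*x + 5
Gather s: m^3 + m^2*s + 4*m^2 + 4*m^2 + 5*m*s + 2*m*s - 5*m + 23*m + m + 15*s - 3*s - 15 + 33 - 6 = m^3 + 8*m^2 + 19*m + s*(m^2 + 7*m + 12) + 12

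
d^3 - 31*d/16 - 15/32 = (d - 3/2)*(d + 1/4)*(d + 5/4)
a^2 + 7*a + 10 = (a + 2)*(a + 5)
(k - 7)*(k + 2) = k^2 - 5*k - 14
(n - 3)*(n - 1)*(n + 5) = n^3 + n^2 - 17*n + 15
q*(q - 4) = q^2 - 4*q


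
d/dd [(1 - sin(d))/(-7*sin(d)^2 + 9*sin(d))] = (-7*cos(d) + 14/tan(d) - 9*cos(d)/sin(d)^2)/(7*sin(d) - 9)^2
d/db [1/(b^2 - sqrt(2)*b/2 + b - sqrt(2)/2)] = 2*(-4*b - 2 + sqrt(2))/(2*b^2 - sqrt(2)*b + 2*b - sqrt(2))^2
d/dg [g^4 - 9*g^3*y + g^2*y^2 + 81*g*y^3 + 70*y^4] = 4*g^3 - 27*g^2*y + 2*g*y^2 + 81*y^3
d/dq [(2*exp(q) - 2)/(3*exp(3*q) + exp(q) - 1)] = -12*exp(4*q)/(3*exp(3*q) + exp(q) - 1)^2 + 18*exp(3*q)/(3*exp(3*q) + exp(q) - 1)^2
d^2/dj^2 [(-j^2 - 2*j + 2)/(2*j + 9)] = -74/(8*j^3 + 108*j^2 + 486*j + 729)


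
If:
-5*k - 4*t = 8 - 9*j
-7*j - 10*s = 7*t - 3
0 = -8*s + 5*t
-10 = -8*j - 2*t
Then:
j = 11/8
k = 51/40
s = -5/16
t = -1/2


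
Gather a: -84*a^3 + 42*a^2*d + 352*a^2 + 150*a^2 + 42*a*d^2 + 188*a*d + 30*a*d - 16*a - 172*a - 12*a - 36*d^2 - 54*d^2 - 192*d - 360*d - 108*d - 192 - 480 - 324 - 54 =-84*a^3 + a^2*(42*d + 502) + a*(42*d^2 + 218*d - 200) - 90*d^2 - 660*d - 1050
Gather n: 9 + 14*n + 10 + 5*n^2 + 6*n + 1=5*n^2 + 20*n + 20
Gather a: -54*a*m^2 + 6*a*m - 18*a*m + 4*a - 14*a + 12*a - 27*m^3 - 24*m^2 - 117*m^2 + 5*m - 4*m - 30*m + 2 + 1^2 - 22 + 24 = a*(-54*m^2 - 12*m + 2) - 27*m^3 - 141*m^2 - 29*m + 5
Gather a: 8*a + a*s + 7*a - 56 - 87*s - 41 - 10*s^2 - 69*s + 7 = a*(s + 15) - 10*s^2 - 156*s - 90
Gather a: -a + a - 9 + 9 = 0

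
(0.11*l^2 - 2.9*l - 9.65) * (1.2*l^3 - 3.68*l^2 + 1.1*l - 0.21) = 0.132*l^5 - 3.8848*l^4 - 0.786999999999999*l^3 + 32.2989*l^2 - 10.006*l + 2.0265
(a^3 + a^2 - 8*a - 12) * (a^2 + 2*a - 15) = a^5 + 3*a^4 - 21*a^3 - 43*a^2 + 96*a + 180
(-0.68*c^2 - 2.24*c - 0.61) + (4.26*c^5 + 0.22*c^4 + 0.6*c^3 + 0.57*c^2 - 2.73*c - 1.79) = 4.26*c^5 + 0.22*c^4 + 0.6*c^3 - 0.11*c^2 - 4.97*c - 2.4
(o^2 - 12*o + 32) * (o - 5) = o^3 - 17*o^2 + 92*o - 160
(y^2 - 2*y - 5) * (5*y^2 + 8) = 5*y^4 - 10*y^3 - 17*y^2 - 16*y - 40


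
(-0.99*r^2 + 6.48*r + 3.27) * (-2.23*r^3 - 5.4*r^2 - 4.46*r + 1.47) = 2.2077*r^5 - 9.1044*r^4 - 37.8687*r^3 - 48.0141*r^2 - 5.0586*r + 4.8069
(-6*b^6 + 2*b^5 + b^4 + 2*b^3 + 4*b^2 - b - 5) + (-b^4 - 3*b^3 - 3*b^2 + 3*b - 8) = -6*b^6 + 2*b^5 - b^3 + b^2 + 2*b - 13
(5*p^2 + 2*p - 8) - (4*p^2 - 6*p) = p^2 + 8*p - 8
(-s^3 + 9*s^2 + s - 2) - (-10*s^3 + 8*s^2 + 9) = 9*s^3 + s^2 + s - 11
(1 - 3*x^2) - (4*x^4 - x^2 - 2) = -4*x^4 - 2*x^2 + 3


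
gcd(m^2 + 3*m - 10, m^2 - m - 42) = 1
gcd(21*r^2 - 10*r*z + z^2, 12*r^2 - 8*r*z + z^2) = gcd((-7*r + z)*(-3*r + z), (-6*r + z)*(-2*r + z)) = 1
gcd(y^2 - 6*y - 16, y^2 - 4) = y + 2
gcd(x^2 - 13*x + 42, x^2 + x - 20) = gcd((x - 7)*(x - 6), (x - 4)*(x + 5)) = 1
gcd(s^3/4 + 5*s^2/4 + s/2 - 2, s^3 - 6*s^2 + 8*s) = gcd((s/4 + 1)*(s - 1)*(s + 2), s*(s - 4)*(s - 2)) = 1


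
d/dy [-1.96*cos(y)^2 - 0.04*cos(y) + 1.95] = (3.92*cos(y) + 0.04)*sin(y)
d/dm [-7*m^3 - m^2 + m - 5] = -21*m^2 - 2*m + 1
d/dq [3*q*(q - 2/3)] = 6*q - 2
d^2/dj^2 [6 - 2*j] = 0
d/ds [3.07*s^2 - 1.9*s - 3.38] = 6.14*s - 1.9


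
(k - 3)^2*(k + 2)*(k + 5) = k^4 + k^3 - 23*k^2 + 3*k + 90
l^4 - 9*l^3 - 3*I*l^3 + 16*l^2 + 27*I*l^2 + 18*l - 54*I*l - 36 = (l - 6)*(l - 3)*(l - 2*I)*(l - I)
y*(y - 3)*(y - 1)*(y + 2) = y^4 - 2*y^3 - 5*y^2 + 6*y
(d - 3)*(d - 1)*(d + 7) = d^3 + 3*d^2 - 25*d + 21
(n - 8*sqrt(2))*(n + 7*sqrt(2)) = n^2 - sqrt(2)*n - 112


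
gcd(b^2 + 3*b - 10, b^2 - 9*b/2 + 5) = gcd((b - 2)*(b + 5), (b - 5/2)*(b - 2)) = b - 2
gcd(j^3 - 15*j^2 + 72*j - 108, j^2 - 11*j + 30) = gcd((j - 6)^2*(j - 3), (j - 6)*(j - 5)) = j - 6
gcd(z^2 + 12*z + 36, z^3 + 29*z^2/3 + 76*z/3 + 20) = z + 6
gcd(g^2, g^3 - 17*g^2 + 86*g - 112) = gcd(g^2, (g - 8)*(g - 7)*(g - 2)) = 1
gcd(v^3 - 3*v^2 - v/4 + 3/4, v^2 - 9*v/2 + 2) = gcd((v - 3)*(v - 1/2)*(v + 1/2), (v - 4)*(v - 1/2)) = v - 1/2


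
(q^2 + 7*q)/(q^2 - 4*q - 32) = q*(q + 7)/(q^2 - 4*q - 32)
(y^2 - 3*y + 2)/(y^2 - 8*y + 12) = (y - 1)/(y - 6)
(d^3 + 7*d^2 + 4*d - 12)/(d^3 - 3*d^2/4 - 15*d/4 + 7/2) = 4*(d + 6)/(4*d - 7)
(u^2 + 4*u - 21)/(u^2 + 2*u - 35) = (u - 3)/(u - 5)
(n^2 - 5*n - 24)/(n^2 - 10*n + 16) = (n + 3)/(n - 2)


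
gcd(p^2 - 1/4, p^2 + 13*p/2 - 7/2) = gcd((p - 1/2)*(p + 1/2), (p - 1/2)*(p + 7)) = p - 1/2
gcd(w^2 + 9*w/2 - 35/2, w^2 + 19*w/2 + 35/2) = w + 7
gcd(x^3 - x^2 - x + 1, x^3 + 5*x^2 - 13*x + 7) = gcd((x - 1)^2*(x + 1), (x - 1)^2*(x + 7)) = x^2 - 2*x + 1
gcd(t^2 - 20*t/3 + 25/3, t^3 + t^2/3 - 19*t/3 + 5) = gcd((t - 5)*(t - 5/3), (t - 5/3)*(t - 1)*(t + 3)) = t - 5/3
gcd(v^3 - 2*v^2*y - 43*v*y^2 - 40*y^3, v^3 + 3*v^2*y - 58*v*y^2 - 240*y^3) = -v^2 + 3*v*y + 40*y^2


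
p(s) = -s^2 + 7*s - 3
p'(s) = 7 - 2*s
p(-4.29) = -51.43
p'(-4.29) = 15.58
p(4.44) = 8.37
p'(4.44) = -1.88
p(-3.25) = -36.31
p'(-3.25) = 13.50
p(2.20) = 7.56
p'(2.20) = 2.60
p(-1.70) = -17.79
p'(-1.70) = 10.40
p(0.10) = -2.31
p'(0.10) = 6.80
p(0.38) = -0.48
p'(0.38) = 6.24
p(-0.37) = -5.73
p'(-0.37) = 7.74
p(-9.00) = -147.00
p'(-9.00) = 25.00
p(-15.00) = -333.00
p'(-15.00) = 37.00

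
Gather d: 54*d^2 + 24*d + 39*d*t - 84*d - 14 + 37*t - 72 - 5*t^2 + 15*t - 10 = 54*d^2 + d*(39*t - 60) - 5*t^2 + 52*t - 96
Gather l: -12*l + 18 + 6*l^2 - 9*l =6*l^2 - 21*l + 18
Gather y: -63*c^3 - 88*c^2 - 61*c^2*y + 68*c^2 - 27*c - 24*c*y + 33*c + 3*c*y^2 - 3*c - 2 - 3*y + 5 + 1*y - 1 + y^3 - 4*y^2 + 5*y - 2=-63*c^3 - 20*c^2 + 3*c + y^3 + y^2*(3*c - 4) + y*(-61*c^2 - 24*c + 3)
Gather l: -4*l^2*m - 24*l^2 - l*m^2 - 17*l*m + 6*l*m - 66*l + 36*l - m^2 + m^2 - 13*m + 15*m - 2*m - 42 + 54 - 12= l^2*(-4*m - 24) + l*(-m^2 - 11*m - 30)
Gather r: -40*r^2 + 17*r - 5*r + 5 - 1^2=-40*r^2 + 12*r + 4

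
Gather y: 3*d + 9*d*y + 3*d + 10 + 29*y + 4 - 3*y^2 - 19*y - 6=6*d - 3*y^2 + y*(9*d + 10) + 8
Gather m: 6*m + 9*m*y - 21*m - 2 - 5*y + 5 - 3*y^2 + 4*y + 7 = m*(9*y - 15) - 3*y^2 - y + 10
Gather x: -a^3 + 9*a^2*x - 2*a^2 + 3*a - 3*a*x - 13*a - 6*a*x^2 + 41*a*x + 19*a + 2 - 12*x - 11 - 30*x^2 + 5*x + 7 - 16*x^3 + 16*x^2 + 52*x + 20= -a^3 - 2*a^2 + 9*a - 16*x^3 + x^2*(-6*a - 14) + x*(9*a^2 + 38*a + 45) + 18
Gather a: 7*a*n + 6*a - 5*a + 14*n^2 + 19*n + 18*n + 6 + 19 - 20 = a*(7*n + 1) + 14*n^2 + 37*n + 5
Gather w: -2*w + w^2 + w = w^2 - w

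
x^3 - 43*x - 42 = (x - 7)*(x + 1)*(x + 6)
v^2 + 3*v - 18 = (v - 3)*(v + 6)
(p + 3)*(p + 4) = p^2 + 7*p + 12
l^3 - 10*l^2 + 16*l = l*(l - 8)*(l - 2)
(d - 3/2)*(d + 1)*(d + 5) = d^3 + 9*d^2/2 - 4*d - 15/2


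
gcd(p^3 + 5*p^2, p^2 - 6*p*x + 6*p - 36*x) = 1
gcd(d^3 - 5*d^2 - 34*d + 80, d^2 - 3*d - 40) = d^2 - 3*d - 40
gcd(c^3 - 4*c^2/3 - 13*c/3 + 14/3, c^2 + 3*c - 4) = c - 1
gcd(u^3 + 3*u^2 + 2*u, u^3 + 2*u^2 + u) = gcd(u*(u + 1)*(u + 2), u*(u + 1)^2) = u^2 + u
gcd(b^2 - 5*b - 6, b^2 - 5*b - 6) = b^2 - 5*b - 6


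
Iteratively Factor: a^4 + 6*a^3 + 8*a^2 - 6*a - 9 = (a + 3)*(a^3 + 3*a^2 - a - 3) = (a + 3)^2*(a^2 - 1) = (a + 1)*(a + 3)^2*(a - 1)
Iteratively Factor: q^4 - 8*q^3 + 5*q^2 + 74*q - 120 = (q - 4)*(q^3 - 4*q^2 - 11*q + 30) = (q - 4)*(q + 3)*(q^2 - 7*q + 10) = (q - 5)*(q - 4)*(q + 3)*(q - 2)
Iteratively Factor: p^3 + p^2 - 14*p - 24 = (p + 2)*(p^2 - p - 12) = (p + 2)*(p + 3)*(p - 4)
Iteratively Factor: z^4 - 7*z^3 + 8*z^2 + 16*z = (z - 4)*(z^3 - 3*z^2 - 4*z) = (z - 4)^2*(z^2 + z) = (z - 4)^2*(z + 1)*(z)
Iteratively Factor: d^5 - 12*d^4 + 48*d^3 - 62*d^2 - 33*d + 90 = (d - 2)*(d^4 - 10*d^3 + 28*d^2 - 6*d - 45) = (d - 3)*(d - 2)*(d^3 - 7*d^2 + 7*d + 15) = (d - 3)^2*(d - 2)*(d^2 - 4*d - 5) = (d - 3)^2*(d - 2)*(d + 1)*(d - 5)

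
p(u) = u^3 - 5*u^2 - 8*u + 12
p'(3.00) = -11.00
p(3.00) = -30.00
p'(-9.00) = 325.00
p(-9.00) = -1050.00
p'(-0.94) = 4.05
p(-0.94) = 14.27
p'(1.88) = -16.20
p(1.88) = -14.07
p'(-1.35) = 10.97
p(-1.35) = 11.23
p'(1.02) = -15.08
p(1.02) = -0.30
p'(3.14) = -9.82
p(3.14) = -31.46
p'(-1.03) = 5.48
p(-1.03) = 13.84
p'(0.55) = -12.59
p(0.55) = 6.25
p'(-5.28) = 128.44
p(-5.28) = -232.35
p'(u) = 3*u^2 - 10*u - 8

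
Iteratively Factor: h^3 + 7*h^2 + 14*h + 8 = (h + 4)*(h^2 + 3*h + 2) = (h + 2)*(h + 4)*(h + 1)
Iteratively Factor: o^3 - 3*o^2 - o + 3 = (o - 1)*(o^2 - 2*o - 3) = (o - 3)*(o - 1)*(o + 1)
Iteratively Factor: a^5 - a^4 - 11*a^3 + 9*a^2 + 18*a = (a - 2)*(a^4 + a^3 - 9*a^2 - 9*a) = a*(a - 2)*(a^3 + a^2 - 9*a - 9) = a*(a - 2)*(a + 1)*(a^2 - 9) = a*(a - 2)*(a + 1)*(a + 3)*(a - 3)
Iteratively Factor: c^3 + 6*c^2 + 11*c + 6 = (c + 3)*(c^2 + 3*c + 2) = (c + 1)*(c + 3)*(c + 2)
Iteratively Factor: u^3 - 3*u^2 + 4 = (u - 2)*(u^2 - u - 2) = (u - 2)*(u + 1)*(u - 2)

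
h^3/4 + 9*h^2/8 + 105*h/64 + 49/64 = (h/4 + 1/4)*(h + 7/4)^2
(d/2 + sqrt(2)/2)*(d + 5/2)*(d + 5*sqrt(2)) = d^3/2 + 5*d^2/4 + 3*sqrt(2)*d^2 + 5*d + 15*sqrt(2)*d/2 + 25/2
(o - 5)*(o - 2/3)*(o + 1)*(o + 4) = o^4 - 2*o^3/3 - 21*o^2 - 6*o + 40/3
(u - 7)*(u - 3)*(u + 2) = u^3 - 8*u^2 + u + 42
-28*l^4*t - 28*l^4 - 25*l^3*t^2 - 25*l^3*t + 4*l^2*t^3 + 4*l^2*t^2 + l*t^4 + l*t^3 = (-4*l + t)*(l + t)*(7*l + t)*(l*t + l)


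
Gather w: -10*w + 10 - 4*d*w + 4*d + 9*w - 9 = 4*d + w*(-4*d - 1) + 1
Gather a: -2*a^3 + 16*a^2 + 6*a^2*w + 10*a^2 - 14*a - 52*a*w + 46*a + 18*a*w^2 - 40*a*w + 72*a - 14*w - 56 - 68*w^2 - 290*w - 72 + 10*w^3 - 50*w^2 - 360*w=-2*a^3 + a^2*(6*w + 26) + a*(18*w^2 - 92*w + 104) + 10*w^3 - 118*w^2 - 664*w - 128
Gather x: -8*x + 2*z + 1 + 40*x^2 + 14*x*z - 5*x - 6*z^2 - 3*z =40*x^2 + x*(14*z - 13) - 6*z^2 - z + 1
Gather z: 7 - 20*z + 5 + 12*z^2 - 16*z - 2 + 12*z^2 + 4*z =24*z^2 - 32*z + 10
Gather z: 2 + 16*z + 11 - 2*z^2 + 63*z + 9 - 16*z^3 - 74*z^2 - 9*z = -16*z^3 - 76*z^2 + 70*z + 22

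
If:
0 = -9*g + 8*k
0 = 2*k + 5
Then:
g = -20/9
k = -5/2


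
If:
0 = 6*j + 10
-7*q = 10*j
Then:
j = -5/3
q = 50/21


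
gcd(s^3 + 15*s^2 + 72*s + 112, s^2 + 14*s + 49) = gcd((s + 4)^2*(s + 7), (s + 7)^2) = s + 7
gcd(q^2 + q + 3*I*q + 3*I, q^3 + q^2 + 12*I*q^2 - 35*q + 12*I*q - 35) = q + 1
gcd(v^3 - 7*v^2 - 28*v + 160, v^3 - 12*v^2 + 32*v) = v^2 - 12*v + 32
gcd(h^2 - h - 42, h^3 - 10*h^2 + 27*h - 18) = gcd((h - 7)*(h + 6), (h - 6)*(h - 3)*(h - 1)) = 1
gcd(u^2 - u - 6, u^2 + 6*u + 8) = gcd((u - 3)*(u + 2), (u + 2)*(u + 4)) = u + 2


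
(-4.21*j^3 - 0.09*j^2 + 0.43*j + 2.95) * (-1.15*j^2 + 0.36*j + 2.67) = 4.8415*j^5 - 1.4121*j^4 - 11.7676*j^3 - 3.478*j^2 + 2.2101*j + 7.8765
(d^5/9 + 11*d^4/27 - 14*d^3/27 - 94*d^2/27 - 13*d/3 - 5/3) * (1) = d^5/9 + 11*d^4/27 - 14*d^3/27 - 94*d^2/27 - 13*d/3 - 5/3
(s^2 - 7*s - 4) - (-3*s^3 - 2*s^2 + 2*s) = 3*s^3 + 3*s^2 - 9*s - 4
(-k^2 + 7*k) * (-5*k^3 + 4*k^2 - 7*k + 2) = 5*k^5 - 39*k^4 + 35*k^3 - 51*k^2 + 14*k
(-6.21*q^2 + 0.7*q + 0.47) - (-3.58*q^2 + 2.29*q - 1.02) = -2.63*q^2 - 1.59*q + 1.49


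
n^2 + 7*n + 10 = (n + 2)*(n + 5)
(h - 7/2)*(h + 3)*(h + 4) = h^3 + 7*h^2/2 - 25*h/2 - 42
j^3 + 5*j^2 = j^2*(j + 5)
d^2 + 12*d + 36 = (d + 6)^2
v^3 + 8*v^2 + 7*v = v*(v + 1)*(v + 7)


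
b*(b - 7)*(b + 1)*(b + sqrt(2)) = b^4 - 6*b^3 + sqrt(2)*b^3 - 6*sqrt(2)*b^2 - 7*b^2 - 7*sqrt(2)*b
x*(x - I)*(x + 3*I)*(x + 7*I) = x^4 + 9*I*x^3 - 11*x^2 + 21*I*x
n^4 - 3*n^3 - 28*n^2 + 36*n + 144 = (n - 6)*(n - 3)*(n + 2)*(n + 4)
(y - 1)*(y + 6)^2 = y^3 + 11*y^2 + 24*y - 36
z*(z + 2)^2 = z^3 + 4*z^2 + 4*z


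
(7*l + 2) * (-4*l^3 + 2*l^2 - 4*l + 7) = -28*l^4 + 6*l^3 - 24*l^2 + 41*l + 14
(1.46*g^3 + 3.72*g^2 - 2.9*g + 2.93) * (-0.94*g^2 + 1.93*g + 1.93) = -1.3724*g^5 - 0.679*g^4 + 12.7234*g^3 - 1.1716*g^2 + 0.057900000000001*g + 5.6549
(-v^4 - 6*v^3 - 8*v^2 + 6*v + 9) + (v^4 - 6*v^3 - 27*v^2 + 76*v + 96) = -12*v^3 - 35*v^2 + 82*v + 105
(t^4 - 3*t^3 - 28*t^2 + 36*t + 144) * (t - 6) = t^5 - 9*t^4 - 10*t^3 + 204*t^2 - 72*t - 864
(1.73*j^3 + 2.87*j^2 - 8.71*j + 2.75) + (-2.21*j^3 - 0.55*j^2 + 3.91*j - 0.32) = -0.48*j^3 + 2.32*j^2 - 4.8*j + 2.43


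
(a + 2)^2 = a^2 + 4*a + 4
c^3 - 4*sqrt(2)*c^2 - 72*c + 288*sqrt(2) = (c - 6*sqrt(2))*(c - 4*sqrt(2))*(c + 6*sqrt(2))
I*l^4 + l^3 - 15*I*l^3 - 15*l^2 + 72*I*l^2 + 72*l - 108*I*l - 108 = (l - 6)^2*(l - 3)*(I*l + 1)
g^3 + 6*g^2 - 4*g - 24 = (g - 2)*(g + 2)*(g + 6)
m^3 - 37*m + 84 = (m - 4)*(m - 3)*(m + 7)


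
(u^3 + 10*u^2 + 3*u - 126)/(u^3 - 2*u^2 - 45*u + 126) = (u + 6)/(u - 6)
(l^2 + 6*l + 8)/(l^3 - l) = (l^2 + 6*l + 8)/(l^3 - l)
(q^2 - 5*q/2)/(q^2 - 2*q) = (q - 5/2)/(q - 2)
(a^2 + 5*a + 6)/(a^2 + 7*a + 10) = (a + 3)/(a + 5)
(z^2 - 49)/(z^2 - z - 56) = (z - 7)/(z - 8)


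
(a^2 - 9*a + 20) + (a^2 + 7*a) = 2*a^2 - 2*a + 20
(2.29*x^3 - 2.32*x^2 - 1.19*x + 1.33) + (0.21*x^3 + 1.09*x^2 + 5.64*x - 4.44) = 2.5*x^3 - 1.23*x^2 + 4.45*x - 3.11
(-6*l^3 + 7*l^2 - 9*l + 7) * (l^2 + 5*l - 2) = -6*l^5 - 23*l^4 + 38*l^3 - 52*l^2 + 53*l - 14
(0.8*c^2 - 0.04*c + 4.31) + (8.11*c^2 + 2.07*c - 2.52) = 8.91*c^2 + 2.03*c + 1.79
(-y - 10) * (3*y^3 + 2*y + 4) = -3*y^4 - 30*y^3 - 2*y^2 - 24*y - 40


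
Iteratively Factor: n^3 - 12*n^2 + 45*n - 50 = (n - 5)*(n^2 - 7*n + 10) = (n - 5)^2*(n - 2)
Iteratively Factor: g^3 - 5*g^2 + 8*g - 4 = (g - 2)*(g^2 - 3*g + 2) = (g - 2)^2*(g - 1)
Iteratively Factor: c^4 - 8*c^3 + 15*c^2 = (c)*(c^3 - 8*c^2 + 15*c) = c^2*(c^2 - 8*c + 15) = c^2*(c - 5)*(c - 3)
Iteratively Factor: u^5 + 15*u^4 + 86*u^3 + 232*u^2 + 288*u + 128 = (u + 4)*(u^4 + 11*u^3 + 42*u^2 + 64*u + 32) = (u + 2)*(u + 4)*(u^3 + 9*u^2 + 24*u + 16) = (u + 2)*(u + 4)^2*(u^2 + 5*u + 4) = (u + 2)*(u + 4)^3*(u + 1)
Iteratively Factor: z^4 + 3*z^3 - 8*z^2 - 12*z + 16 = (z + 4)*(z^3 - z^2 - 4*z + 4) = (z - 2)*(z + 4)*(z^2 + z - 2) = (z - 2)*(z - 1)*(z + 4)*(z + 2)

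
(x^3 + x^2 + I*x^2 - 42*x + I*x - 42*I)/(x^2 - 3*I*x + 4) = (x^2 + x - 42)/(x - 4*I)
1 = 1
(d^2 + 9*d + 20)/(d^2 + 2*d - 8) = (d + 5)/(d - 2)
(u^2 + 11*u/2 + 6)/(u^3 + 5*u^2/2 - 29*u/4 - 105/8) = 4*(u + 4)/(4*u^2 + 4*u - 35)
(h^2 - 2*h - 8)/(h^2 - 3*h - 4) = (h + 2)/(h + 1)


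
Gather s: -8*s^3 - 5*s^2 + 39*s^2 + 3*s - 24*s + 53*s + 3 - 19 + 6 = -8*s^3 + 34*s^2 + 32*s - 10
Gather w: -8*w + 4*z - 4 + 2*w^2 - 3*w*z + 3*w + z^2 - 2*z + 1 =2*w^2 + w*(-3*z - 5) + z^2 + 2*z - 3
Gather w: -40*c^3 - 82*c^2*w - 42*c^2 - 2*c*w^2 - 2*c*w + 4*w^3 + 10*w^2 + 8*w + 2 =-40*c^3 - 42*c^2 + 4*w^3 + w^2*(10 - 2*c) + w*(-82*c^2 - 2*c + 8) + 2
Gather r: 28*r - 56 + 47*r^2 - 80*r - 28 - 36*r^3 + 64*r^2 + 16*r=-36*r^3 + 111*r^2 - 36*r - 84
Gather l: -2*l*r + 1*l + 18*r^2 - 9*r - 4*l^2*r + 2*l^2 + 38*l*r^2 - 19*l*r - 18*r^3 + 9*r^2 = l^2*(2 - 4*r) + l*(38*r^2 - 21*r + 1) - 18*r^3 + 27*r^2 - 9*r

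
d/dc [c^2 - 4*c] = 2*c - 4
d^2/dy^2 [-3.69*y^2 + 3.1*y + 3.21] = -7.38000000000000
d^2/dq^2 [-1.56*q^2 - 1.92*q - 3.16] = -3.12000000000000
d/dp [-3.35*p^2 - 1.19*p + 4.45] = -6.7*p - 1.19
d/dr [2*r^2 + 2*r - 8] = 4*r + 2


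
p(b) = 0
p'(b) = 0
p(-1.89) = 0.00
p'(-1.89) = 0.00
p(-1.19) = 0.00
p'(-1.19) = 0.00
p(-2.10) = 0.00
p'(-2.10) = 0.00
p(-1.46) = 0.00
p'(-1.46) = 0.00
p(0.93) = 0.00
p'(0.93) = 0.00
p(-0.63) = 0.00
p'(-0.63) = 0.00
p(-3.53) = 0.00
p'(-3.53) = 0.00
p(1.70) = 0.00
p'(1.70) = 0.00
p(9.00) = 0.00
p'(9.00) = 0.00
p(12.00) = 0.00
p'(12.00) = 0.00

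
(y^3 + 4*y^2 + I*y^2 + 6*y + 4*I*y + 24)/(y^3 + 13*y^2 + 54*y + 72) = (y^2 + I*y + 6)/(y^2 + 9*y + 18)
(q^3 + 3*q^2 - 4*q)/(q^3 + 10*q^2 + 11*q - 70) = q*(q^2 + 3*q - 4)/(q^3 + 10*q^2 + 11*q - 70)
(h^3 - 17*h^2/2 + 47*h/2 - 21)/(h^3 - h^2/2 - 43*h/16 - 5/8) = 8*(2*h^2 - 13*h + 21)/(16*h^2 + 24*h + 5)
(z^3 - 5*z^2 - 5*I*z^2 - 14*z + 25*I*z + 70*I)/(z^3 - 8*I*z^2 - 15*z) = (z^2 - 5*z - 14)/(z*(z - 3*I))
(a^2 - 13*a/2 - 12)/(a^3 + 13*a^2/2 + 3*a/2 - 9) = (a - 8)/(a^2 + 5*a - 6)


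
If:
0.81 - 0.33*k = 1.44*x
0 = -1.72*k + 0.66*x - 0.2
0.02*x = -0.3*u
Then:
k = 0.09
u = -0.04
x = 0.54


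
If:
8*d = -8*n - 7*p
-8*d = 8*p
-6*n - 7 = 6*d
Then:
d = -4/3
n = 1/6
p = 4/3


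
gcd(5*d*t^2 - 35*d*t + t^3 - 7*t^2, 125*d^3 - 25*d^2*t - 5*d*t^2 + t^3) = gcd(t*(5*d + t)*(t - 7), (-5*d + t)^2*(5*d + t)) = 5*d + t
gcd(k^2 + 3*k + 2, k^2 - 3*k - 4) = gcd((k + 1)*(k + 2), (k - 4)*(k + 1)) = k + 1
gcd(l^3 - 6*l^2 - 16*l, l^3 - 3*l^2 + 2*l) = l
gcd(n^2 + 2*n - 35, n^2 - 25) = n - 5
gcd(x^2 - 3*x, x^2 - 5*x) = x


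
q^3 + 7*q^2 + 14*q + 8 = (q + 1)*(q + 2)*(q + 4)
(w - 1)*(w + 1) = w^2 - 1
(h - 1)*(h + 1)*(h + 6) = h^3 + 6*h^2 - h - 6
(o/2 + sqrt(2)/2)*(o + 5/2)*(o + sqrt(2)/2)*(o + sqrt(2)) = o^4/2 + 5*o^3/4 + 5*sqrt(2)*o^3/4 + 2*o^2 + 25*sqrt(2)*o^2/8 + sqrt(2)*o/2 + 5*o + 5*sqrt(2)/4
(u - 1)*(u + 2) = u^2 + u - 2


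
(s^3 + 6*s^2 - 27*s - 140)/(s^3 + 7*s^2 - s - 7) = (s^2 - s - 20)/(s^2 - 1)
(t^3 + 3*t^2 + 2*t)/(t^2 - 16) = t*(t^2 + 3*t + 2)/(t^2 - 16)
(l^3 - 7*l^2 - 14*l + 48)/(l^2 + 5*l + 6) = (l^2 - 10*l + 16)/(l + 2)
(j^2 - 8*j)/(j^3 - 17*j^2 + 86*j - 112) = j/(j^2 - 9*j + 14)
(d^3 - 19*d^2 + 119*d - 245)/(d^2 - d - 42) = (d^2 - 12*d + 35)/(d + 6)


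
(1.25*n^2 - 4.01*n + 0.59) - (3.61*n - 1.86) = 1.25*n^2 - 7.62*n + 2.45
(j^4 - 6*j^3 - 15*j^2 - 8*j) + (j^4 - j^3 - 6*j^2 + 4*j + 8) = 2*j^4 - 7*j^3 - 21*j^2 - 4*j + 8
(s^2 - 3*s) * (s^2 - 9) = s^4 - 3*s^3 - 9*s^2 + 27*s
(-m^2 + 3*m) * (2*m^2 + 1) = -2*m^4 + 6*m^3 - m^2 + 3*m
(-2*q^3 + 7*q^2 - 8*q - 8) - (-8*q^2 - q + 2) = -2*q^3 + 15*q^2 - 7*q - 10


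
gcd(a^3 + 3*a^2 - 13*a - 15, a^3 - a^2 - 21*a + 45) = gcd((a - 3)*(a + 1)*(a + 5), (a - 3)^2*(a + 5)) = a^2 + 2*a - 15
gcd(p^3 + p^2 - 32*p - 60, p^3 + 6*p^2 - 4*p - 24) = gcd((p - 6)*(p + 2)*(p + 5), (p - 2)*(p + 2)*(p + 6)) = p + 2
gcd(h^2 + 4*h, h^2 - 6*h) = h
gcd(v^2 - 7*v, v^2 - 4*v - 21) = v - 7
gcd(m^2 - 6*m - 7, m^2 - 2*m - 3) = m + 1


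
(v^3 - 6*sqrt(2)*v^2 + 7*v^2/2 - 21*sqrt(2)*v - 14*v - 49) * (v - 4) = v^4 - 6*sqrt(2)*v^3 - v^3/2 - 28*v^2 + 3*sqrt(2)*v^2 + 7*v + 84*sqrt(2)*v + 196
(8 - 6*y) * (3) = 24 - 18*y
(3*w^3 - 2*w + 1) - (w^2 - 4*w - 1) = 3*w^3 - w^2 + 2*w + 2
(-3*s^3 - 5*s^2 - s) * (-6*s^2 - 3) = 18*s^5 + 30*s^4 + 15*s^3 + 15*s^2 + 3*s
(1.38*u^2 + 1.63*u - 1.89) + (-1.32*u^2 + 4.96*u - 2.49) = 0.0599999999999998*u^2 + 6.59*u - 4.38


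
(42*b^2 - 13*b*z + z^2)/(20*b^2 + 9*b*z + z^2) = (42*b^2 - 13*b*z + z^2)/(20*b^2 + 9*b*z + z^2)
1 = 1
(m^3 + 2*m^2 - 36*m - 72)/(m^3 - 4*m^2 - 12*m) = (m + 6)/m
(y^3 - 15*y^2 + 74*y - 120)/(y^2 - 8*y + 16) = (y^2 - 11*y + 30)/(y - 4)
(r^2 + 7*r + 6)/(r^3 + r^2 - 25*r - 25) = (r + 6)/(r^2 - 25)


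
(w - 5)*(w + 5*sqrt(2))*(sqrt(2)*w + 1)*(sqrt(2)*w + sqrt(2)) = 2*w^4 - 8*w^3 + 11*sqrt(2)*w^3 - 44*sqrt(2)*w^2 - 55*sqrt(2)*w - 40*w - 50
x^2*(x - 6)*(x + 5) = x^4 - x^3 - 30*x^2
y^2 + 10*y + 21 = (y + 3)*(y + 7)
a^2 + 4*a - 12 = (a - 2)*(a + 6)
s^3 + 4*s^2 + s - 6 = (s - 1)*(s + 2)*(s + 3)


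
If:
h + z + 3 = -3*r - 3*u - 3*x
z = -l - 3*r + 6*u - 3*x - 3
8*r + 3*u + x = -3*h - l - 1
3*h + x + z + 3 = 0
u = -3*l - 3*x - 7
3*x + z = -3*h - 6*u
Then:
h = 900/379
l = -4887/758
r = -301/758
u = -743/758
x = 1683/379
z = -5520/379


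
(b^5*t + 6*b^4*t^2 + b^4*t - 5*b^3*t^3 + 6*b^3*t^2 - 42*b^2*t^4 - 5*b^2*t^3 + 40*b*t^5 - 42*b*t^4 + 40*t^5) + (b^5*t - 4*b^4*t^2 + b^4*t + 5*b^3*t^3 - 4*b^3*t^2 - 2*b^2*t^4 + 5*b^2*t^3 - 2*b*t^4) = 2*b^5*t + 2*b^4*t^2 + 2*b^4*t + 2*b^3*t^2 - 44*b^2*t^4 + 40*b*t^5 - 44*b*t^4 + 40*t^5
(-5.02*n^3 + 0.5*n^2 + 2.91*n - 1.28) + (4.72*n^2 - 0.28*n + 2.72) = -5.02*n^3 + 5.22*n^2 + 2.63*n + 1.44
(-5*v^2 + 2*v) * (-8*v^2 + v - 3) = 40*v^4 - 21*v^3 + 17*v^2 - 6*v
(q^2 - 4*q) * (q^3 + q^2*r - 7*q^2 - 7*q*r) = q^5 + q^4*r - 11*q^4 - 11*q^3*r + 28*q^3 + 28*q^2*r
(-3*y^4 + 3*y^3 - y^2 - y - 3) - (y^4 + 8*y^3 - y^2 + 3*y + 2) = -4*y^4 - 5*y^3 - 4*y - 5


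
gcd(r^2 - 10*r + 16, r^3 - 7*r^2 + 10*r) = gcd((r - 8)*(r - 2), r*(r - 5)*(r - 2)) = r - 2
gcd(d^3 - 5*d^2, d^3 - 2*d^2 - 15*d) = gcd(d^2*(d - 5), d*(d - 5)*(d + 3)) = d^2 - 5*d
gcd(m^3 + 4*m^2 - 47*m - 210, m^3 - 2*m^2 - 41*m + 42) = m^2 - m - 42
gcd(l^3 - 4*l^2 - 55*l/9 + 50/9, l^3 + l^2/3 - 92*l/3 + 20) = l^2 - 17*l/3 + 10/3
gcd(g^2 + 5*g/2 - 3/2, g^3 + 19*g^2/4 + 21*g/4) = g + 3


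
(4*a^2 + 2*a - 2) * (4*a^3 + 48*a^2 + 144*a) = 16*a^5 + 200*a^4 + 664*a^3 + 192*a^2 - 288*a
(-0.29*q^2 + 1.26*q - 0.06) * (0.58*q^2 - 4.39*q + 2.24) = -0.1682*q^4 + 2.0039*q^3 - 6.2158*q^2 + 3.0858*q - 0.1344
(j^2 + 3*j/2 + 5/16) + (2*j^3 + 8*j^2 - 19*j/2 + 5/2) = 2*j^3 + 9*j^2 - 8*j + 45/16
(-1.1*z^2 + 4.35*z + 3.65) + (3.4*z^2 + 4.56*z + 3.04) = 2.3*z^2 + 8.91*z + 6.69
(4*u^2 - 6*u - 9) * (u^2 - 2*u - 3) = 4*u^4 - 14*u^3 - 9*u^2 + 36*u + 27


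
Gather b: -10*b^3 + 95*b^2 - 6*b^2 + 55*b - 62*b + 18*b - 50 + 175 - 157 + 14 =-10*b^3 + 89*b^2 + 11*b - 18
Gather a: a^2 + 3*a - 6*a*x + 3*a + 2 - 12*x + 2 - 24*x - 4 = a^2 + a*(6 - 6*x) - 36*x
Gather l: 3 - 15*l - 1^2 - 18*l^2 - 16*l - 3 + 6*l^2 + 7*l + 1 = -12*l^2 - 24*l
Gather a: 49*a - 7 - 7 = 49*a - 14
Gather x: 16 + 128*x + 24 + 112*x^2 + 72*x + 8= 112*x^2 + 200*x + 48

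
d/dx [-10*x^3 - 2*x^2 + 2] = 2*x*(-15*x - 2)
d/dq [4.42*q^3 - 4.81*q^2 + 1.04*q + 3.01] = 13.26*q^2 - 9.62*q + 1.04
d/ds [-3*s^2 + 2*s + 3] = 2 - 6*s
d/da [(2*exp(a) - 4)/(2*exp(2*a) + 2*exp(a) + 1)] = (-4*exp(2*a) + 16*exp(a) + 10)*exp(a)/(4*exp(4*a) + 8*exp(3*a) + 8*exp(2*a) + 4*exp(a) + 1)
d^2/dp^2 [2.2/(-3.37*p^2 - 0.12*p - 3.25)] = (49.97036*p^2 + 1.77936*p - 2.2*(6.74*p + 0.12)*(13.48*p + 0.24) + 48.191)/(3.37*p^2 + 0.12*p + 3.25)^3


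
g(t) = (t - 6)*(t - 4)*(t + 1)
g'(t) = (t - 6)*(t - 4) + (t - 6)*(t + 1) + (t - 4)*(t + 1)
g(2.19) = 22.00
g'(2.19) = -11.03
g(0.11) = 25.43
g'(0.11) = 12.06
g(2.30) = 20.76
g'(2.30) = -11.53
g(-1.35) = -13.76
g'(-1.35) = 43.77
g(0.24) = 26.86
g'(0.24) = 9.85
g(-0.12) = 22.19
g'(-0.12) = 16.20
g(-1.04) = -1.42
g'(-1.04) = 35.96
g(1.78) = 26.04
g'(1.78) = -8.53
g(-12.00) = -3168.00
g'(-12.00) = 662.00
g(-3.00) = -126.00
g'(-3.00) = 95.00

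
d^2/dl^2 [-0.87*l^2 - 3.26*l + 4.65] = -1.74000000000000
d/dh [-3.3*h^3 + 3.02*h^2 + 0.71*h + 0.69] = -9.9*h^2 + 6.04*h + 0.71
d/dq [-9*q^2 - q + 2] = -18*q - 1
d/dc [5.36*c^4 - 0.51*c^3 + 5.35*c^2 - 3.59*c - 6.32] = 21.44*c^3 - 1.53*c^2 + 10.7*c - 3.59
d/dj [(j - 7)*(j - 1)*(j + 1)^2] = 4*j^3 - 18*j^2 - 16*j + 6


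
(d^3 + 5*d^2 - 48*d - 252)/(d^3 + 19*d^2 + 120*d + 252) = (d - 7)/(d + 7)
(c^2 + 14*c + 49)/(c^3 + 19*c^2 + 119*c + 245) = 1/(c + 5)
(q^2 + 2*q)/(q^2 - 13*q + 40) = q*(q + 2)/(q^2 - 13*q + 40)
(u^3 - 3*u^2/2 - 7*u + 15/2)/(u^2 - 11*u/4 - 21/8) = 4*(-2*u^3 + 3*u^2 + 14*u - 15)/(-8*u^2 + 22*u + 21)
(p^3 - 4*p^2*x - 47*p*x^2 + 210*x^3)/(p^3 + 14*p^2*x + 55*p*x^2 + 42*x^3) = (p^2 - 11*p*x + 30*x^2)/(p^2 + 7*p*x + 6*x^2)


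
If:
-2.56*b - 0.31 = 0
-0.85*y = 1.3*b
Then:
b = -0.12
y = 0.19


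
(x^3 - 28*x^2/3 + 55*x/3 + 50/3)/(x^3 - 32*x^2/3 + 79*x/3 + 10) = (3*x^2 - 13*x - 10)/(3*x^2 - 17*x - 6)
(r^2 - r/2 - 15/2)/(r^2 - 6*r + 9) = (r + 5/2)/(r - 3)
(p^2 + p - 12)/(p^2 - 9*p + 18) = (p + 4)/(p - 6)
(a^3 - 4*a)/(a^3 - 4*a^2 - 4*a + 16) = a/(a - 4)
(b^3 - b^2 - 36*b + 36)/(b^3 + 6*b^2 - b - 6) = (b - 6)/(b + 1)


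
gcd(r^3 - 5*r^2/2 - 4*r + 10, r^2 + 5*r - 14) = r - 2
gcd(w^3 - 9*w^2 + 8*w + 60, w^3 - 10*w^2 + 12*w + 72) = w^2 - 4*w - 12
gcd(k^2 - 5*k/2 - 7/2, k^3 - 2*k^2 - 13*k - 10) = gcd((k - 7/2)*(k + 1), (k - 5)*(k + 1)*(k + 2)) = k + 1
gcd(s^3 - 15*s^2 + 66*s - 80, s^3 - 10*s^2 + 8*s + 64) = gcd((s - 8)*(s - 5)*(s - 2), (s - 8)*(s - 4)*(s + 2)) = s - 8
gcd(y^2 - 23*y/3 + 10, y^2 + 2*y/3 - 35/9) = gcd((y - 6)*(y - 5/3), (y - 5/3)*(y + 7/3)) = y - 5/3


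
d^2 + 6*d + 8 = (d + 2)*(d + 4)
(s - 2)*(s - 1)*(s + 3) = s^3 - 7*s + 6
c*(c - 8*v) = c^2 - 8*c*v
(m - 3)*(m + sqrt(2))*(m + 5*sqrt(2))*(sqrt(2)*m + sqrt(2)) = sqrt(2)*m^4 - 2*sqrt(2)*m^3 + 12*m^3 - 24*m^2 + 7*sqrt(2)*m^2 - 36*m - 20*sqrt(2)*m - 30*sqrt(2)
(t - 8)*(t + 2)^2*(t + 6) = t^4 + 2*t^3 - 52*t^2 - 200*t - 192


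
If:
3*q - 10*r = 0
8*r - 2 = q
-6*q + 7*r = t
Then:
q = 10/7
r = 3/7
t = -39/7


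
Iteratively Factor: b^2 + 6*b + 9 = (b + 3)*(b + 3)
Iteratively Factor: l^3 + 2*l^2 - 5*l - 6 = (l + 1)*(l^2 + l - 6) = (l + 1)*(l + 3)*(l - 2)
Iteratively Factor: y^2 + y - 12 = (y - 3)*(y + 4)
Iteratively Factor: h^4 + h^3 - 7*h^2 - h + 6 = (h + 3)*(h^3 - 2*h^2 - h + 2) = (h - 1)*(h + 3)*(h^2 - h - 2) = (h - 2)*(h - 1)*(h + 3)*(h + 1)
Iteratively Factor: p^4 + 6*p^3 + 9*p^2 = (p + 3)*(p^3 + 3*p^2) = p*(p + 3)*(p^2 + 3*p) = p*(p + 3)^2*(p)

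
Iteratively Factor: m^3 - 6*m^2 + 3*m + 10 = (m - 2)*(m^2 - 4*m - 5) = (m - 2)*(m + 1)*(m - 5)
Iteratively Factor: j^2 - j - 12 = (j + 3)*(j - 4)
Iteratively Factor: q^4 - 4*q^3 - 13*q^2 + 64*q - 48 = (q - 4)*(q^3 - 13*q + 12) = (q - 4)*(q - 1)*(q^2 + q - 12) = (q - 4)*(q - 1)*(q + 4)*(q - 3)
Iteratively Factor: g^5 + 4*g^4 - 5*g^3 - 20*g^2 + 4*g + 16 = (g + 4)*(g^4 - 5*g^2 + 4) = (g + 1)*(g + 4)*(g^3 - g^2 - 4*g + 4) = (g + 1)*(g + 2)*(g + 4)*(g^2 - 3*g + 2) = (g - 1)*(g + 1)*(g + 2)*(g + 4)*(g - 2)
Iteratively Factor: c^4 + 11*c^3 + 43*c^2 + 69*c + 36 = (c + 3)*(c^3 + 8*c^2 + 19*c + 12) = (c + 3)^2*(c^2 + 5*c + 4) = (c + 1)*(c + 3)^2*(c + 4)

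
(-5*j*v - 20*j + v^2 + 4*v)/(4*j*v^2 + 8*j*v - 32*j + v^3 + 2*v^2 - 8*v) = (-5*j + v)/(4*j*v - 8*j + v^2 - 2*v)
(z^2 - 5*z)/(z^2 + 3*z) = (z - 5)/(z + 3)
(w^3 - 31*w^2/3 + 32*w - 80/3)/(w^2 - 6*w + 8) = (3*w^2 - 19*w + 20)/(3*(w - 2))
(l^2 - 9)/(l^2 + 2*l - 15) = (l + 3)/(l + 5)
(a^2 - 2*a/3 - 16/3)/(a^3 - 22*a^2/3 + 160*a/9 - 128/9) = 3*(a + 2)/(3*a^2 - 14*a + 16)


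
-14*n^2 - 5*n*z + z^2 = (-7*n + z)*(2*n + z)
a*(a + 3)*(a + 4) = a^3 + 7*a^2 + 12*a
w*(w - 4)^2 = w^3 - 8*w^2 + 16*w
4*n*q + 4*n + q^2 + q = (4*n + q)*(q + 1)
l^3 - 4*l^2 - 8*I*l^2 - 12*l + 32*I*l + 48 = (l - 4)*(l - 6*I)*(l - 2*I)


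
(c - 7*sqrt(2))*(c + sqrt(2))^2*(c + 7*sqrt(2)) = c^4 + 2*sqrt(2)*c^3 - 96*c^2 - 196*sqrt(2)*c - 196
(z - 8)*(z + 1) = z^2 - 7*z - 8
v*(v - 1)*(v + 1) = v^3 - v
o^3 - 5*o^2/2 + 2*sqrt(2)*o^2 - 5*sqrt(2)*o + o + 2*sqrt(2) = (o - 2)*(o - 1/2)*(o + 2*sqrt(2))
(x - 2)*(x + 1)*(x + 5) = x^3 + 4*x^2 - 7*x - 10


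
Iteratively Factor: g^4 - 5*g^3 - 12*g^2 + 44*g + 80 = (g + 2)*(g^3 - 7*g^2 + 2*g + 40) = (g - 5)*(g + 2)*(g^2 - 2*g - 8) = (g - 5)*(g - 4)*(g + 2)*(g + 2)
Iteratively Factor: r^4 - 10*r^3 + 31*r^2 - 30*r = (r)*(r^3 - 10*r^2 + 31*r - 30) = r*(r - 3)*(r^2 - 7*r + 10) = r*(r - 5)*(r - 3)*(r - 2)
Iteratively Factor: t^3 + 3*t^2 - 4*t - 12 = (t - 2)*(t^2 + 5*t + 6) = (t - 2)*(t + 3)*(t + 2)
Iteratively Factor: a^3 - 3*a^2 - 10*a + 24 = (a - 4)*(a^2 + a - 6) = (a - 4)*(a - 2)*(a + 3)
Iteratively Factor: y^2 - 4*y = (y - 4)*(y)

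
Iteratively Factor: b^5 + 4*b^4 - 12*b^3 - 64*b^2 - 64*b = (b + 2)*(b^4 + 2*b^3 - 16*b^2 - 32*b) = b*(b + 2)*(b^3 + 2*b^2 - 16*b - 32) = b*(b + 2)^2*(b^2 - 16) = b*(b + 2)^2*(b + 4)*(b - 4)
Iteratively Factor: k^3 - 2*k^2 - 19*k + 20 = (k - 5)*(k^2 + 3*k - 4) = (k - 5)*(k + 4)*(k - 1)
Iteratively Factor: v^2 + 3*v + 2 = (v + 1)*(v + 2)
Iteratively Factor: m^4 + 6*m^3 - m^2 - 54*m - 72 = (m + 4)*(m^3 + 2*m^2 - 9*m - 18) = (m + 3)*(m + 4)*(m^2 - m - 6) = (m + 2)*(m + 3)*(m + 4)*(m - 3)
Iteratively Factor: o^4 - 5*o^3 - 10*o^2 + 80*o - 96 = (o - 4)*(o^3 - o^2 - 14*o + 24) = (o - 4)*(o + 4)*(o^2 - 5*o + 6) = (o - 4)*(o - 3)*(o + 4)*(o - 2)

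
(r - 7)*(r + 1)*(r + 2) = r^3 - 4*r^2 - 19*r - 14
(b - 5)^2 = b^2 - 10*b + 25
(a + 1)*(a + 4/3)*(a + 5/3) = a^3 + 4*a^2 + 47*a/9 + 20/9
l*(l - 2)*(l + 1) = l^3 - l^2 - 2*l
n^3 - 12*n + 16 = (n - 2)^2*(n + 4)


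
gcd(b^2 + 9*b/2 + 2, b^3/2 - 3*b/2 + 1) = 1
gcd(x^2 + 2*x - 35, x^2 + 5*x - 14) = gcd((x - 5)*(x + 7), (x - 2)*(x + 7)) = x + 7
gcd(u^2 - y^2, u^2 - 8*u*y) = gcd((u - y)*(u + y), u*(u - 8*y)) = 1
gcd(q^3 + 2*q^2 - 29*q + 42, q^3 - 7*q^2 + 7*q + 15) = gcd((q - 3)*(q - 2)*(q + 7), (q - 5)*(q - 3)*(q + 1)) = q - 3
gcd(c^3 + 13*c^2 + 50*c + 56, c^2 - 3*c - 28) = c + 4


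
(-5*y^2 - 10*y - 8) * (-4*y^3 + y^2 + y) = 20*y^5 + 35*y^4 + 17*y^3 - 18*y^2 - 8*y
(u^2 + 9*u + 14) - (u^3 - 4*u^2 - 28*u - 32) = -u^3 + 5*u^2 + 37*u + 46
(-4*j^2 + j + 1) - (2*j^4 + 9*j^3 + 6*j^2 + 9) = -2*j^4 - 9*j^3 - 10*j^2 + j - 8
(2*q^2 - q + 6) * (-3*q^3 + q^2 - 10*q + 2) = -6*q^5 + 5*q^4 - 39*q^3 + 20*q^2 - 62*q + 12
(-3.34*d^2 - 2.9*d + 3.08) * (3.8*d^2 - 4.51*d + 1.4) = -12.692*d^4 + 4.0434*d^3 + 20.107*d^2 - 17.9508*d + 4.312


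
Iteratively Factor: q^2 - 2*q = (q)*(q - 2)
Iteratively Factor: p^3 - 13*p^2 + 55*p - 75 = (p - 5)*(p^2 - 8*p + 15) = (p - 5)^2*(p - 3)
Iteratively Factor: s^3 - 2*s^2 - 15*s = (s)*(s^2 - 2*s - 15) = s*(s + 3)*(s - 5)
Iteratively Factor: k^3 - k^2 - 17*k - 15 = (k - 5)*(k^2 + 4*k + 3) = (k - 5)*(k + 1)*(k + 3)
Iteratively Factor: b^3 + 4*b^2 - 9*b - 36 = (b + 3)*(b^2 + b - 12) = (b + 3)*(b + 4)*(b - 3)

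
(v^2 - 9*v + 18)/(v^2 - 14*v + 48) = (v - 3)/(v - 8)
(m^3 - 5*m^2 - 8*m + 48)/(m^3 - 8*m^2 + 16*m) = (m + 3)/m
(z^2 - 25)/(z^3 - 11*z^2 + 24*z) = (z^2 - 25)/(z*(z^2 - 11*z + 24))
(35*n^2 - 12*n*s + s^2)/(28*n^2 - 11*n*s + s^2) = (-5*n + s)/(-4*n + s)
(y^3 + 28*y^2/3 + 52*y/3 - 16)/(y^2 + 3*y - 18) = (3*y^2 + 10*y - 8)/(3*(y - 3))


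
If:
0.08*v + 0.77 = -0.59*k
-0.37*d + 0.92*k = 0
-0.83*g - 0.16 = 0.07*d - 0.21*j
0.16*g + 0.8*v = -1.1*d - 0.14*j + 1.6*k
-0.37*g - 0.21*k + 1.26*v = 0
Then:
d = -3.35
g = 1.86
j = 6.98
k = -1.35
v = 0.32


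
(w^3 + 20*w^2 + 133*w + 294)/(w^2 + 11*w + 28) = (w^2 + 13*w + 42)/(w + 4)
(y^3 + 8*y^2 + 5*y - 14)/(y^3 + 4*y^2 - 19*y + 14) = (y + 2)/(y - 2)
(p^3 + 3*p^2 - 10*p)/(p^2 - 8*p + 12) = p*(p + 5)/(p - 6)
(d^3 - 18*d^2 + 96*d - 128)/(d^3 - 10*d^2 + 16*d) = (d - 8)/d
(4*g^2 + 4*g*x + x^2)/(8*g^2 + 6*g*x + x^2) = (2*g + x)/(4*g + x)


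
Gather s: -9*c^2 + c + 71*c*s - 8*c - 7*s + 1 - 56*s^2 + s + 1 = -9*c^2 - 7*c - 56*s^2 + s*(71*c - 6) + 2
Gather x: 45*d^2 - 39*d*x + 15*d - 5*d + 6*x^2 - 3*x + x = 45*d^2 + 10*d + 6*x^2 + x*(-39*d - 2)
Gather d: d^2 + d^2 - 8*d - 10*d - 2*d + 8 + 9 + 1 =2*d^2 - 20*d + 18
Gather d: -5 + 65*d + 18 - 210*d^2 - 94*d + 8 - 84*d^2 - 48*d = -294*d^2 - 77*d + 21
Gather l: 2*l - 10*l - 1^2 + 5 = 4 - 8*l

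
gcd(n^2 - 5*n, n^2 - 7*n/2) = n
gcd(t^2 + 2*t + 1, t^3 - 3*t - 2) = t^2 + 2*t + 1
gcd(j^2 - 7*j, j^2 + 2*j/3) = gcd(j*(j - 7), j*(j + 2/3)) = j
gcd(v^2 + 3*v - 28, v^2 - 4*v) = v - 4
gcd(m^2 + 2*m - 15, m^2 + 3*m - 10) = m + 5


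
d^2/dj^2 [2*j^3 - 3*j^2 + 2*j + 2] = 12*j - 6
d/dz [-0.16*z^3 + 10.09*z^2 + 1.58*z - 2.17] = -0.48*z^2 + 20.18*z + 1.58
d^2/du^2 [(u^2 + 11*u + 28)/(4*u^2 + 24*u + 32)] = 5/(2*(u^3 + 6*u^2 + 12*u + 8))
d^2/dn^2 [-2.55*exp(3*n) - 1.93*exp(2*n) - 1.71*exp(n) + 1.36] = (-22.95*exp(2*n) - 7.72*exp(n) - 1.71)*exp(n)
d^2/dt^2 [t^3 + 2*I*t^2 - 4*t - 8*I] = 6*t + 4*I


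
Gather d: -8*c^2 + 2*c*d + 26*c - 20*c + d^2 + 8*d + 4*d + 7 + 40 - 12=-8*c^2 + 6*c + d^2 + d*(2*c + 12) + 35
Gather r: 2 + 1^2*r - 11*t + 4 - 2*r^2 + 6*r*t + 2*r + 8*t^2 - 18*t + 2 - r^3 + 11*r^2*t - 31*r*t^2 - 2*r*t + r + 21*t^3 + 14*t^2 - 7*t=-r^3 + r^2*(11*t - 2) + r*(-31*t^2 + 4*t + 4) + 21*t^3 + 22*t^2 - 36*t + 8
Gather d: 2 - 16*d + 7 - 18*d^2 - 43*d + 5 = -18*d^2 - 59*d + 14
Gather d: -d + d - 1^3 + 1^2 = 0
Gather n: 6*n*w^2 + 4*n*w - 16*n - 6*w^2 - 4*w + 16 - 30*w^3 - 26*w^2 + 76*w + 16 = n*(6*w^2 + 4*w - 16) - 30*w^3 - 32*w^2 + 72*w + 32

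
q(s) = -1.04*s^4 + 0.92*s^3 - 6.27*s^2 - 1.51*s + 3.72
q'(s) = -4.16*s^3 + 2.76*s^2 - 12.54*s - 1.51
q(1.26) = -8.92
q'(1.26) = -21.25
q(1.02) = -4.49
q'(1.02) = -15.84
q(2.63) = -76.64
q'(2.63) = -91.08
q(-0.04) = 3.77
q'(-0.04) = -1.00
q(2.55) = -69.62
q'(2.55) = -84.52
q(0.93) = -3.15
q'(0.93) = -14.13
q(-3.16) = -186.85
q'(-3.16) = 196.94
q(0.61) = 0.53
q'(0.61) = -9.08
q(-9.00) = -7984.68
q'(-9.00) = 3367.55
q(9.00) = -6670.50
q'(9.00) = -2923.45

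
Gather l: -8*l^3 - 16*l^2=-8*l^3 - 16*l^2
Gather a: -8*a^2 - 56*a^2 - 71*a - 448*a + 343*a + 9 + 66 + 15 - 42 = -64*a^2 - 176*a + 48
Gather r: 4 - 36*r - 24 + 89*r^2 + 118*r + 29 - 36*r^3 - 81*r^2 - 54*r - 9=-36*r^3 + 8*r^2 + 28*r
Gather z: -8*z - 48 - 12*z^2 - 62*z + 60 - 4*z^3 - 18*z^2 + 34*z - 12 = -4*z^3 - 30*z^2 - 36*z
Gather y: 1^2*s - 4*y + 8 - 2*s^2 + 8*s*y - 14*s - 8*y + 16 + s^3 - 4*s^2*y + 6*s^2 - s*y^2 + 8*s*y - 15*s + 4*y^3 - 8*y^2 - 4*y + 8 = s^3 + 4*s^2 - 28*s + 4*y^3 + y^2*(-s - 8) + y*(-4*s^2 + 16*s - 16) + 32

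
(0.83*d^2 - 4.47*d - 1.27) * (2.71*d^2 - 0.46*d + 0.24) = 2.2493*d^4 - 12.4955*d^3 - 1.1863*d^2 - 0.4886*d - 0.3048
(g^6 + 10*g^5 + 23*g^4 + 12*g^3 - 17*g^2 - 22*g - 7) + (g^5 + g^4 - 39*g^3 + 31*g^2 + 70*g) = g^6 + 11*g^5 + 24*g^4 - 27*g^3 + 14*g^2 + 48*g - 7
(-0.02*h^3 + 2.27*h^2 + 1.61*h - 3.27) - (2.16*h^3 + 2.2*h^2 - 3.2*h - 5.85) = -2.18*h^3 + 0.0699999999999998*h^2 + 4.81*h + 2.58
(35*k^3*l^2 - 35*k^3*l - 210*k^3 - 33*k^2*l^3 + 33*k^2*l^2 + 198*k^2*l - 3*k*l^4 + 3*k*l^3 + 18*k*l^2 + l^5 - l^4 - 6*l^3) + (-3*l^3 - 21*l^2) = 35*k^3*l^2 - 35*k^3*l - 210*k^3 - 33*k^2*l^3 + 33*k^2*l^2 + 198*k^2*l - 3*k*l^4 + 3*k*l^3 + 18*k*l^2 + l^5 - l^4 - 9*l^3 - 21*l^2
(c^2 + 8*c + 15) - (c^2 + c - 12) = 7*c + 27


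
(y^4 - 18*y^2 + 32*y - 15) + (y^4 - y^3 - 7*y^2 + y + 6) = 2*y^4 - y^3 - 25*y^2 + 33*y - 9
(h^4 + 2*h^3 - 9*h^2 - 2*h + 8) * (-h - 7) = -h^5 - 9*h^4 - 5*h^3 + 65*h^2 + 6*h - 56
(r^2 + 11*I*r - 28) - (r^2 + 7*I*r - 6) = 4*I*r - 22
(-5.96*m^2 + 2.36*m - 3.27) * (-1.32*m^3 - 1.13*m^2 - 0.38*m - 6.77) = 7.8672*m^5 + 3.6196*m^4 + 3.9144*m^3 + 43.1475*m^2 - 14.7346*m + 22.1379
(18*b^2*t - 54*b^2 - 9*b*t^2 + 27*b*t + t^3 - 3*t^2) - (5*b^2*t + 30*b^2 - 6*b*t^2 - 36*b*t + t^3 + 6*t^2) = 13*b^2*t - 84*b^2 - 3*b*t^2 + 63*b*t - 9*t^2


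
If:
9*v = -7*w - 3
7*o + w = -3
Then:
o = -w/7 - 3/7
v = -7*w/9 - 1/3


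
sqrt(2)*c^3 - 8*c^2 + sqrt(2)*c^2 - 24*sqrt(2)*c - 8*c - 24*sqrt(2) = (c - 6*sqrt(2))*(c + 2*sqrt(2))*(sqrt(2)*c + sqrt(2))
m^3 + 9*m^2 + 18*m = m*(m + 3)*(m + 6)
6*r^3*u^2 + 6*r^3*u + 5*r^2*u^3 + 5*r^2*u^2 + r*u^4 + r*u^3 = u*(2*r + u)*(3*r + u)*(r*u + r)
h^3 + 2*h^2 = h^2*(h + 2)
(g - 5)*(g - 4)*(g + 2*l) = g^3 + 2*g^2*l - 9*g^2 - 18*g*l + 20*g + 40*l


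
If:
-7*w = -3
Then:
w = 3/7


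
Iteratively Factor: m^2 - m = (m)*(m - 1)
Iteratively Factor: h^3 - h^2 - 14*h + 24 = (h - 2)*(h^2 + h - 12) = (h - 3)*(h - 2)*(h + 4)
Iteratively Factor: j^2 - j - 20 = (j - 5)*(j + 4)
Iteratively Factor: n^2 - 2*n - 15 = (n - 5)*(n + 3)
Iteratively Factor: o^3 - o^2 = (o - 1)*(o^2) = o*(o - 1)*(o)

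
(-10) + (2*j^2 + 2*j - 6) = 2*j^2 + 2*j - 16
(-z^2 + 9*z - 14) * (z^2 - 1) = -z^4 + 9*z^3 - 13*z^2 - 9*z + 14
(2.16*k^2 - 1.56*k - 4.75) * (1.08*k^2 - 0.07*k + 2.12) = 2.3328*k^4 - 1.836*k^3 - 0.441600000000001*k^2 - 2.9747*k - 10.07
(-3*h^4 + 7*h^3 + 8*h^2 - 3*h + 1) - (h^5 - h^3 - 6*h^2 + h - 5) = -h^5 - 3*h^4 + 8*h^3 + 14*h^2 - 4*h + 6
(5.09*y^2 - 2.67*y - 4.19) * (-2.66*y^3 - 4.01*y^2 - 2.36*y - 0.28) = -13.5394*y^5 - 13.3087*y^4 + 9.8397*y^3 + 21.6779*y^2 + 10.636*y + 1.1732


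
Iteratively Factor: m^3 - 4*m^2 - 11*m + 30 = (m - 2)*(m^2 - 2*m - 15) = (m - 5)*(m - 2)*(m + 3)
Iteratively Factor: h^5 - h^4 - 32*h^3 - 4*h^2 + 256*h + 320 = (h - 4)*(h^4 + 3*h^3 - 20*h^2 - 84*h - 80) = (h - 4)*(h + 4)*(h^3 - h^2 - 16*h - 20) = (h - 4)*(h + 2)*(h + 4)*(h^2 - 3*h - 10) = (h - 5)*(h - 4)*(h + 2)*(h + 4)*(h + 2)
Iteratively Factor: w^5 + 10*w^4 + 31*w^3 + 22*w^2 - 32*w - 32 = (w + 4)*(w^4 + 6*w^3 + 7*w^2 - 6*w - 8) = (w + 2)*(w + 4)*(w^3 + 4*w^2 - w - 4) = (w + 2)*(w + 4)^2*(w^2 - 1) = (w - 1)*(w + 2)*(w + 4)^2*(w + 1)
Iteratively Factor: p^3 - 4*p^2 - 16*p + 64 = (p - 4)*(p^2 - 16) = (p - 4)^2*(p + 4)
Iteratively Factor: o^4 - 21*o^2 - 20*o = (o - 5)*(o^3 + 5*o^2 + 4*o) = (o - 5)*(o + 1)*(o^2 + 4*o) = (o - 5)*(o + 1)*(o + 4)*(o)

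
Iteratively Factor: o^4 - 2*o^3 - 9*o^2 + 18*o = (o - 3)*(o^3 + o^2 - 6*o) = o*(o - 3)*(o^2 + o - 6) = o*(o - 3)*(o + 3)*(o - 2)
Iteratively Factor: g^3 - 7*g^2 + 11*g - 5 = (g - 1)*(g^2 - 6*g + 5) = (g - 5)*(g - 1)*(g - 1)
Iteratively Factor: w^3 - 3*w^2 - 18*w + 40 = (w + 4)*(w^2 - 7*w + 10) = (w - 2)*(w + 4)*(w - 5)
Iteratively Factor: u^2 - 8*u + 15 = (u - 3)*(u - 5)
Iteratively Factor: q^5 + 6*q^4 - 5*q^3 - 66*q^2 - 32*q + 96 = (q - 1)*(q^4 + 7*q^3 + 2*q^2 - 64*q - 96) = (q - 1)*(q + 4)*(q^3 + 3*q^2 - 10*q - 24) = (q - 1)*(q + 2)*(q + 4)*(q^2 + q - 12) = (q - 1)*(q + 2)*(q + 4)^2*(q - 3)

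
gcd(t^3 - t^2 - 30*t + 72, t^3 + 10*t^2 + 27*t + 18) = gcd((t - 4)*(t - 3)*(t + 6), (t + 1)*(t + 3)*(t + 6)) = t + 6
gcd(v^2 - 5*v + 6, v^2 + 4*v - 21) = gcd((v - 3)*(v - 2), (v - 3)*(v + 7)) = v - 3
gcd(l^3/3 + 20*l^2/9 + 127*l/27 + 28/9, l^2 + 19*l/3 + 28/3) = l + 7/3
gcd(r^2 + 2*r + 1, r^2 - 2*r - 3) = r + 1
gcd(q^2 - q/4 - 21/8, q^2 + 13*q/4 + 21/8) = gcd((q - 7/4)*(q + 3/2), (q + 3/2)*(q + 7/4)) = q + 3/2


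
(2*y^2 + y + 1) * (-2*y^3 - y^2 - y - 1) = -4*y^5 - 4*y^4 - 5*y^3 - 4*y^2 - 2*y - 1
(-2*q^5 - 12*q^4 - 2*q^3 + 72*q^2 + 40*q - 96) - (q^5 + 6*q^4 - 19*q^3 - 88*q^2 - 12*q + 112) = -3*q^5 - 18*q^4 + 17*q^3 + 160*q^2 + 52*q - 208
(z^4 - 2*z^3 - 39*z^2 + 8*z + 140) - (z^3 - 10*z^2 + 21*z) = z^4 - 3*z^3 - 29*z^2 - 13*z + 140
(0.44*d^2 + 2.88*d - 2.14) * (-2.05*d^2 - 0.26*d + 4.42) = -0.902*d^4 - 6.0184*d^3 + 5.583*d^2 + 13.286*d - 9.4588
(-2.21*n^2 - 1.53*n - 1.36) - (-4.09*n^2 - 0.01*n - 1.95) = 1.88*n^2 - 1.52*n + 0.59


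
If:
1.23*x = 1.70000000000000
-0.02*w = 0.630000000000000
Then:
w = -31.50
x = 1.38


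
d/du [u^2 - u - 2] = 2*u - 1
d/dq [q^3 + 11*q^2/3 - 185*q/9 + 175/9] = 3*q^2 + 22*q/3 - 185/9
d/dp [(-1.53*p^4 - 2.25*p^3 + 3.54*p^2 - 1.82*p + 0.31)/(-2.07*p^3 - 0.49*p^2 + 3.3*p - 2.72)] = (3.1671*p^6 + 1.4994*p^5 - 6.7167*p^4 - 5.7384*p^3 + 31.0753*p^2 - 18.9538*p + 3.9274)/(4.2849*p^6 + 2.0286*p^5 - 13.4219*p^4 + 8.0268*p^3 + 13.5556*p^2 - 17.952*p + 7.3984)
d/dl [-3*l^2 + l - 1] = 1 - 6*l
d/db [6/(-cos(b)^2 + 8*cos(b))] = 12*(4 - cos(b))*sin(b)/((cos(b) - 8)^2*cos(b)^2)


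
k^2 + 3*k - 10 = (k - 2)*(k + 5)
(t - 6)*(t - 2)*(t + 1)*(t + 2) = t^4 - 5*t^3 - 10*t^2 + 20*t + 24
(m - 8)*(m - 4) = m^2 - 12*m + 32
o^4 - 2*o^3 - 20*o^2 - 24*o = o*(o - 6)*(o + 2)^2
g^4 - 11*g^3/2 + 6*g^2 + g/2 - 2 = (g - 4)*(g - 1)^2*(g + 1/2)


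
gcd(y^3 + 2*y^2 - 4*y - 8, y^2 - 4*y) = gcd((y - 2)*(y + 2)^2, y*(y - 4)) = 1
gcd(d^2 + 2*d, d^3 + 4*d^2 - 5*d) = d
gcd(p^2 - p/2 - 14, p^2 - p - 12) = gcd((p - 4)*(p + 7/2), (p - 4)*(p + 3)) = p - 4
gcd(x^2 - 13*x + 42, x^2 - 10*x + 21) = x - 7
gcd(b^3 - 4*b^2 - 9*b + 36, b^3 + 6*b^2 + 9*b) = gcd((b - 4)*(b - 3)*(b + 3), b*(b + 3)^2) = b + 3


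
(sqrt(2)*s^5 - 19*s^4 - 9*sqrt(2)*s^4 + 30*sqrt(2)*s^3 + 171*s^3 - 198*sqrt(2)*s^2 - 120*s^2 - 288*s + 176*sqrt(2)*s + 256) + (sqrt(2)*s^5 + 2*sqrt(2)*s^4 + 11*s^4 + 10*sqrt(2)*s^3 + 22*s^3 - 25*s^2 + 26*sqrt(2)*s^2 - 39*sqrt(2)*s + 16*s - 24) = 2*sqrt(2)*s^5 - 7*sqrt(2)*s^4 - 8*s^4 + 40*sqrt(2)*s^3 + 193*s^3 - 172*sqrt(2)*s^2 - 145*s^2 - 272*s + 137*sqrt(2)*s + 232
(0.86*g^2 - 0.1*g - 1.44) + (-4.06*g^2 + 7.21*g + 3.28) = -3.2*g^2 + 7.11*g + 1.84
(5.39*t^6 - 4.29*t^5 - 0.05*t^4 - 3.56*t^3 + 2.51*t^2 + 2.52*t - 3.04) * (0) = 0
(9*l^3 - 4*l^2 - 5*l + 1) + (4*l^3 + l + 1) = 13*l^3 - 4*l^2 - 4*l + 2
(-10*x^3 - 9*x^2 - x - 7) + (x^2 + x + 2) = -10*x^3 - 8*x^2 - 5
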